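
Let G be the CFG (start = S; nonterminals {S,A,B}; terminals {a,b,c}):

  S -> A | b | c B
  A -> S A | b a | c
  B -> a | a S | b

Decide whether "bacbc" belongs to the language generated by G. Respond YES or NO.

Convert to CNF:
  S -> S A | T0 T1 | T2 B | b | c
  A -> S A | T0 T1 | c
  B -> T1 S | a | b
  T0 -> b
  T1 -> a
  T2 -> c

Fill CYK table bottom-up:
  [0..0]={B,S,T0}  "b"  orig:{B,S}
  [1..1]={B,T1}  "a"  orig:{B}
  [2..2]={A,S,T2}  "c"  orig:{A,S}
  [3..3]={B,S,T0}  "b"  orig:{B,S}
  [4..4]={A,S,T2}  "c"  orig:{A,S}
  [0..1]={A,S}  "ba"
  [1..2]={B}  "ac"
  [2..3]={S}  "cb"
  [3..4]={A,S}  "bc"
  [0..2]={A,S}  "bac"
  [1..3]={B}  "acb"
  [2..4]={A,S}  "cbc"
  [0..3]=∅  "bacb"
  [1..4]={B}  "acbc"
  [0..4]={A,S}  "bacbc"

S ∈ T[0,4] ⇒ YES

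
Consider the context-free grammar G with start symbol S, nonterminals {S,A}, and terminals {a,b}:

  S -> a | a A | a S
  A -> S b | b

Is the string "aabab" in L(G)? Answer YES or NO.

Convert to CNF:
  S -> T1 A | T1 S | a
  A -> S T0 | b
  T0 -> b
  T1 -> a

CYK table (by increasing span):
  T[0,0] 'a' = {S,T1}  orig:{S}
  T[1,1] 'a' = {S,T1}  orig:{S}
  T[2,2] 'b' = {A,T0}  orig:{A}
  T[3,3] 'a' = {S,T1}  orig:{S}
  T[4,4] 'b' = {A,T0}  orig:{A}
  T[0,1] 'aa' = {S}
  T[1,2] 'ab' = {A,S}
  T[2,3] 'ba' = ∅
  T[3,4] 'ab' = {A,S}
  T[0,2] 'aab' = {A,S}
  T[1,3] 'aba' = ∅
  T[2,4] 'bab' = ∅
  T[0,3] 'aaba' = ∅
  T[1,4] 'abab' = ∅
  T[0,4] 'aabab' = ∅

S ∉ T[0,4] ⇒ NO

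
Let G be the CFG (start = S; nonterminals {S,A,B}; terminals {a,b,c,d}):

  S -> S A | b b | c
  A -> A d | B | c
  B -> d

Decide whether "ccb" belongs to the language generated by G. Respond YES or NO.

Convert to CNF:
  S -> S A | T1 T1 | c
  A -> A T0 | c | d
  B -> d
  T0 -> d
  T1 -> b

Fill CYK table bottom-up:
  cell(0,0) c: {A,S}
  cell(1,1) c: {A,S}
  cell(2,2) b: {T1}  orig:{}
  cell(0,1) cc: {S}
  cell(1,2) cb: ∅
  cell(0,2) ccb: ∅

S ∉ T[0,2] ⇒ NO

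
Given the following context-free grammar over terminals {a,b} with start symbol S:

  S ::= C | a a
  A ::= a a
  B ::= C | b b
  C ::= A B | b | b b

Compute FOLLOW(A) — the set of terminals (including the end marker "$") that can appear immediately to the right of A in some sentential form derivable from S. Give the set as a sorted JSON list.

FIRST sets, iterate to fixpoint:
[1]
  A via A→a a: +{a}
  B via B→b b: +{b}
  C via C→A B: +{a}
  C via C→b: +{b}
  S via S→C: +{a,b}
  FIRST[S]={a,b}  FIRST[A]={a}  FIRST[B]={b}  FIRST[C]={a,b}
[2]
  B via B→C: +{a}
  FIRST[S]={a,b}  FIRST[A]={a}  FIRST[B]={a,b}  FIRST[C]={a,b}
[3] (no change)
  FIRST[S]={a,b}  FIRST[A]={a}  FIRST[B]={a,b}  FIRST[C]={a,b}

FOLLOW sets:
seed FOLLOW(S) with $
iter 1:
  C→A B: FOLLOW(A) ⊇ FIRST(B) = {a,b}; new: +{a,b}
  S→C: FOLLOW(C) ⊇ FOLLOW(S) ⊇ {$}; new: +{$}
  FOLLOW[S]={$}  FOLLOW[A]={a,b}  FOLLOW[B]={}  FOLLOW[C]={$}
iter 2:
  C→A B: FOLLOW(B) ⊇ FOLLOW(C) ⊇ {$}; new: +{$}
  FOLLOW[S]={$}  FOLLOW[A]={a,b}  FOLLOW[B]={$}  FOLLOW[C]={$}
iter 3: (stable)
  FOLLOW[S]={$}  FOLLOW[A]={a,b}  FOLLOW[B]={$}  FOLLOW[C]={$}

FOLLOW(A) = ["a", "b"]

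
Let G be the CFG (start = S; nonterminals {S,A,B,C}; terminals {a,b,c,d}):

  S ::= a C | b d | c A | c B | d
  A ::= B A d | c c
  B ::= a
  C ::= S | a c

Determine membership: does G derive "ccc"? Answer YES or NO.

CNF form of G:
  S -> T1 A | T1 B | T2 C | T3 T0 | d
  A -> B X4 | T1 T1
  B -> a
  C -> T1 A | T1 B | T2 C | T2 T1 | T3 T0 | d
  T0 -> d
  T1 -> c
  T2 -> a
  T3 -> b
  X4 -> A T0

CYK fill:
  [0..0]={T1}  "c"  orig:{}
  [1..1]={T1}  "c"  orig:{}
  [2..2]={T1}  "c"  orig:{}
  [0..1]={A}  "cc"
  [1..2]={A}  "cc"
  [0..2]={C,S}  "ccc"

S ∈ T[0,2] ⇒ YES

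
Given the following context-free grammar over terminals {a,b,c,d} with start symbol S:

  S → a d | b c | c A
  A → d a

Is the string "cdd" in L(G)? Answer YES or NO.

CNF form of G:
  S -> T1 T0 | T2 T3 | T3 A
  A -> T0 T1
  T0 -> d
  T1 -> a
  T2 -> b
  T3 -> c

CYK fill:
  [0..0]={T3}  "c"  orig:{}
  [1..1]={T0}  "d"  orig:{}
  [2..2]={T0}  "d"  orig:{}
  [0..1]=∅  "cd"
  [1..2]=∅  "dd"
  [0..2]=∅  "cdd"

S ∉ T[0,2] ⇒ NO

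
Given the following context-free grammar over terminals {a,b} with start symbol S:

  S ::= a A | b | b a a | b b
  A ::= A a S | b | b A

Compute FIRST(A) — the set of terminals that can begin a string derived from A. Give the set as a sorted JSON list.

FIRST sets, iterate to fixpoint:
pass 1:
  A via A→b: +{b}
  S via S→a A: +{a}
  S via S→b: +{b}
  FIRST[S]={a,b}  FIRST[A]={b}
pass 2: done
  FIRST[S]={a,b}  FIRST[A]={b}

FIRST(A) = ["b"]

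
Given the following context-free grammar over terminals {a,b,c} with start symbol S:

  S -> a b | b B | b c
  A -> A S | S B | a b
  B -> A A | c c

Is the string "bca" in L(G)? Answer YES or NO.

Convert to CNF:
  S -> T0 T1 | T1 B | T1 T2
  A -> A S | S B | T0 T1
  B -> A A | T2 T2
  T0 -> a
  T1 -> b
  T2 -> c

CYK fill:
  cell(0,0) b: {T1}  orig:{}
  cell(1,1) c: {T2}  orig:{}
  cell(2,2) a: {T0}  orig:{}
  cell(0,1) bc: {S}
  cell(1,2) ca: ∅
  cell(0,2) bca: ∅

S ∉ T[0,2] ⇒ NO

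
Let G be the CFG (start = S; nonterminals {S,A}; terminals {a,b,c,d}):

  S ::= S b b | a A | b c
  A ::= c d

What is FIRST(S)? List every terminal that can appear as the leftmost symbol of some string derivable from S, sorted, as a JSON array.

FIRST iteration:
[1]
  A via A→c d: +{c}
  S via S→a A: +{a}
  S via S→b c: +{b}
  FIRST[S]={a,b}  FIRST[A]={c}
[2] (stable)
  FIRST[S]={a,b}  FIRST[A]={c}

FIRST(S) = ["a", "b"]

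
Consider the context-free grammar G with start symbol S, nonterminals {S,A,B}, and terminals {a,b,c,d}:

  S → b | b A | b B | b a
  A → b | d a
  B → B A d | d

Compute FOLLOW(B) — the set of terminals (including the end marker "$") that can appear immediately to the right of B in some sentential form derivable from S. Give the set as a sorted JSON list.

FIRST iteration:
iter 1:
  A via A→b: +{b}
  A via A→d a: +{d}
  B via B→d: +{d}
  S via S→b: +{b}
  S: {b}  A: {b,d}  B: {d}
iter 2: done
  S: {b}  A: {b,d}  B: {d}

FOLLOW iteration:
seed FOLLOW(S) with $
iter 1:
  B→B A d: FOLLOW(B) ⊇ FIRST(A) = {b,d}; new: +{b,d}
  B→B A d: FOLLOW(A) ⊇ FIRST(d) = {d}; new: +{d}
  S→b A: FOLLOW(A) ⊇ FOLLOW(S) ⊇ {$}; new: +{$}
  S→b B: FOLLOW(B) ⊇ FOLLOW(S) ⊇ {$}; new: +{$}
  S: {$}  A: {$,d}  B: {$,b,d}
iter 2: done
  S: {$}  A: {$,d}  B: {$,b,d}

FOLLOW(B) = ["$", "b", "d"]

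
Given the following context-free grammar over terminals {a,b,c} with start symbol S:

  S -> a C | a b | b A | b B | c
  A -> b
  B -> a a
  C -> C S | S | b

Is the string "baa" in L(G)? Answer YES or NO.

CNF form of G:
  S -> T0 C | T0 T1 | T1 A | T1 B | c
  A -> b
  B -> T0 T0
  C -> C S | T0 C | T0 T1 | T1 A | T1 B | b | c
  T0 -> a
  T1 -> b

CYK fill:
  cell(0,0) b: {A,C,T1}  orig:{A,C}
  cell(1,1) a: {T0}  orig:{}
  cell(2,2) a: {T0}  orig:{}
  cell(0,1) ba: ∅
  cell(1,2) aa: {B}
  cell(0,2) baa: {C,S}

S ∈ T[0,2] ⇒ YES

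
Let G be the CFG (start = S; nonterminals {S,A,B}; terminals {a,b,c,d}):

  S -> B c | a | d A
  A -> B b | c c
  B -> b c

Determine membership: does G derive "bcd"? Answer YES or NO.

Convert to CNF:
  S -> B T1 | T2 A | a
  A -> B T0 | T1 T1
  B -> T0 T1
  T0 -> b
  T1 -> c
  T2 -> d

CYK fill:
  cell(0,0) b: {T0}  orig:{}
  cell(1,1) c: {T1}  orig:{}
  cell(2,2) d: {T2}  orig:{}
  cell(0,1) bc: {B}
  cell(1,2) cd: ∅
  cell(0,2) bcd: ∅

S ∉ T[0,2] ⇒ NO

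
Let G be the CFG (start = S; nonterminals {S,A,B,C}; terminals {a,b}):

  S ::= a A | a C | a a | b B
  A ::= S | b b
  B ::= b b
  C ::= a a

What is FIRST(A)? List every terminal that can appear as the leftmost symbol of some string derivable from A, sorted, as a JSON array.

FIRST sets, iterate to fixpoint:
pass 1:
  A via A→b b: +{b}
  B via B→b b: +{b}
  C via C→a a: +{a}
  S via S→a A: +{a}
  S via S→b B: +{b}
  FIRST(S)={a,b}  FIRST(A)={b}  FIRST(B)={b}  FIRST(C)={a}
pass 2:
  A via A→S: +{a}
  FIRST(S)={a,b}  FIRST(A)={a,b}  FIRST(B)={b}  FIRST(C)={a}
pass 3: done
  FIRST(S)={a,b}  FIRST(A)={a,b}  FIRST(B)={b}  FIRST(C)={a}

FIRST(A) = ["a", "b"]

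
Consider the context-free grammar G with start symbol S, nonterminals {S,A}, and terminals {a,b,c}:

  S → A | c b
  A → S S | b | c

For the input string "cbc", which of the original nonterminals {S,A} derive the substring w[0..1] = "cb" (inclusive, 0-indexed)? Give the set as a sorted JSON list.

CNF form of G:
  S -> S S | T0 T1 | b | c
  A -> S S | b | c
  T0 -> c
  T1 -> b

CYK table (by increasing span) (cells [i..j] with 0 ≤ i ≤ j ≤ 1 only):
  cell(0,0) c: {A,S,T0}  orig:{A,S}
  cell(1,1) b: {A,S,T1}  orig:{A,S}
  cell(0,1) cb: {A,S}

Original NTs in T[0,1] deriving "cb": ["A", "S"]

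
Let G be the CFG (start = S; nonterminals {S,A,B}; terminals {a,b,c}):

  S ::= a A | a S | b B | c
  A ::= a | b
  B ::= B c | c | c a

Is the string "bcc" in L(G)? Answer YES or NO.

Convert to CNF:
  S -> T1 A | T1 S | T2 B | c
  A -> a | b
  B -> B T0 | T0 T1 | c
  T0 -> c
  T1 -> a
  T2 -> b

CYK table (by increasing span):
  [0..0]={A,T2}  "b"  orig:{A}
  [1..1]={B,S,T0}  "c"  orig:{B,S}
  [2..2]={B,S,T0}  "c"  orig:{B,S}
  [0..1]={S}  "bc"
  [1..2]={B}  "cc"
  [0..2]={S}  "bcc"

S ∈ T[0,2] ⇒ YES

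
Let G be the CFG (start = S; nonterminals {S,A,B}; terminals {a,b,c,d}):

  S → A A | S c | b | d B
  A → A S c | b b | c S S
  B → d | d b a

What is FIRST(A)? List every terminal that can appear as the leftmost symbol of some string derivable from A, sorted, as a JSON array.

FIRST sets, iterate to fixpoint:
[1]
  A via A→b b: +{b}
  A via A→c S S: +{c}
  B via B→d: +{d}
  S via S→A A: +{b,c}
  S via S→d B: +{d}
  FIRST[S]={b,c,d}  FIRST[A]={b,c}  FIRST[B]={d}
[2] done
  FIRST[S]={b,c,d}  FIRST[A]={b,c}  FIRST[B]={d}

FIRST(A) = ["b", "c"]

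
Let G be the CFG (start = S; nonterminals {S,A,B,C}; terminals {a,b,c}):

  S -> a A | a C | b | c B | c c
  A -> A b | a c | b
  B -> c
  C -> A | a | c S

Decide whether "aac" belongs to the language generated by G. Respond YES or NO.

CNF form of G:
  S -> T1 A | T1 C | T2 B | T2 T2 | b
  A -> A T0 | T1 T2 | b
  B -> c
  C -> A T0 | T1 T2 | T2 S | a | b
  T0 -> b
  T1 -> a
  T2 -> c

CYK fill:
  T[0,0] 'a' = {C,T1}  orig:{C}
  T[1,1] 'a' = {C,T1}  orig:{C}
  T[2,2] 'c' = {B,T2}  orig:{B}
  T[0,1] 'aa' = {S}
  T[1,2] 'ac' = {A,C}
  T[0,2] 'aac' = {S}

S ∈ T[0,2] ⇒ YES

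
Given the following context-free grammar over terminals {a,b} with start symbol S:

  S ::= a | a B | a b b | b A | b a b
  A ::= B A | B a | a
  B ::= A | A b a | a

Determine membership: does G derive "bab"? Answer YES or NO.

CNF form of G:
  S -> T0 B | T0 X3 | T1 A | T1 X4 | a
  A -> B A | B T0 | a
  B -> A X2 | B A | B T0 | a
  T0 -> a
  T1 -> b
  X2 -> T1 T0
  X3 -> T1 T1
  X4 -> T0 T1

CYK table (by increasing span):
  [0..0]={T1}  "b"  orig:{}
  [1..1]={A,B,S,T0}  "a"  orig:{A,B,S}
  [2..2]={T1}  "b"  orig:{}
  [0..1]={S,X2}  "ba"  orig:{S}
  [1..2]={X4}  "ab"  orig:{}
  [0..2]={S}  "bab"

S ∈ T[0,2] ⇒ YES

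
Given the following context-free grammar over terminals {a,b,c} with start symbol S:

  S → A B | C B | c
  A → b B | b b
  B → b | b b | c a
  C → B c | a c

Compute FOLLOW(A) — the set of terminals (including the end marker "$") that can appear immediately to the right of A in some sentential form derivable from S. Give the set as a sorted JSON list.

FIRST sets, iterate to fixpoint:
pass 1:
  A via A→b B: +{b}
  B via B→b: +{b}
  B via B→c a: +{c}
  C via C→B c: +{b,c}
  C via C→a c: +{a}
  S via S→A B: +{b}
  S via S→C B: +{a,c}
  FIRST[S]={a,b,c}  FIRST[A]={b}  FIRST[B]={b,c}  FIRST[C]={a,b,c}
pass 2: (stable)
  FIRST[S]={a,b,c}  FIRST[A]={b}  FIRST[B]={b,c}  FIRST[C]={a,b,c}

Compute FOLLOW by fixpoint:
FOLLOW(S) := {$}
round 1:
  C→B c: FOLLOW(B) ⊇ FIRST(c) = {c}; new: +{c}
  S→A B: FOLLOW(A) ⊇ FIRST(B) = {b,c}; new: +{b,c}
  S→A B: FOLLOW(B) ⊇ FOLLOW(S) ⊇ {$}; new: +{$}
  S→C B: FOLLOW(C) ⊇ FIRST(B) = {b,c}; new: +{b,c}
  FOLLOW(S)={$}  FOLLOW(A)={b,c}  FOLLOW(B)={$,c}  FOLLOW(C)={b,c}
round 2:
  A→b B: FOLLOW(B) ⊇ FOLLOW(A) ⊇ {b,c}; new: +{b}
  FOLLOW(S)={$}  FOLLOW(A)={b,c}  FOLLOW(B)={$,b,c}  FOLLOW(C)={b,c}
round 3: — fixpoint
  FOLLOW(S)={$}  FOLLOW(A)={b,c}  FOLLOW(B)={$,b,c}  FOLLOW(C)={b,c}

FOLLOW(A) = ["b", "c"]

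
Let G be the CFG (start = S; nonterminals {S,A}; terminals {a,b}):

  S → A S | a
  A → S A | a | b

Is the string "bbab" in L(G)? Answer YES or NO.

Convert to CNF:
  S -> A S | a
  A -> S A | a | b

CYK table (by increasing span):
  [0..0]={A}  "b"
  [1..1]={A}  "b"
  [2..2]={A,S}  "a"
  [3..3]={A}  "b"
  [0..1]=∅  "bb"
  [1..2]={S}  "ba"
  [2..3]={A}  "ab"
  [0..2]={S}  "bba"
  [1..3]={A}  "bab"
  [0..3]={A}  "bbab"

S ∉ T[0,3] ⇒ NO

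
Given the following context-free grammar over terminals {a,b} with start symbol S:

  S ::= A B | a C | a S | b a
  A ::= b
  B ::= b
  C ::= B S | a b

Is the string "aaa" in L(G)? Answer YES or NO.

CNF form of G:
  S -> A B | T0 C | T0 S | T1 T0
  A -> b
  B -> b
  C -> B S | T0 T1
  T0 -> a
  T1 -> b

CYK table (by increasing span):
  T[0,0] 'a' = {T0}  orig:{}
  T[1,1] 'a' = {T0}  orig:{}
  T[2,2] 'a' = {T0}  orig:{}
  T[0,1] 'aa' = ∅
  T[1,2] 'aa' = ∅
  T[0,2] 'aaa' = ∅

S ∉ T[0,2] ⇒ NO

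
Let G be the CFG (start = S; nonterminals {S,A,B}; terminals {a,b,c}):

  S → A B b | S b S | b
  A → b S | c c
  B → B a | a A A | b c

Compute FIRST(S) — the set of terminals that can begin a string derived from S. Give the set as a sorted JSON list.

Compute FIRST by fixpoint:
iter 1:
  A via A→b S: +{b}
  A via A→c c: +{c}
  B via B→a A A: +{a}
  B via B→b c: +{b}
  S via S→A B b: +{b,c}
  S: {b,c}  A: {b,c}  B: {a,b}
iter 2: (no change)
  S: {b,c}  A: {b,c}  B: {a,b}

FIRST(S) = ["b", "c"]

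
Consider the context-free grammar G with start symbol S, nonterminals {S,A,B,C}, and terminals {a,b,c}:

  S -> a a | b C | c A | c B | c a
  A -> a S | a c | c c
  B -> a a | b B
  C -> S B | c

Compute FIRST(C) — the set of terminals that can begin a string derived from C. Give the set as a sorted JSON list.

FIRST iteration:
iter 1:
  A via A→a S: +{a}
  A via A→c c: +{c}
  B via B→a a: +{a}
  B via B→b B: +{b}
  C via C→c: +{c}
  S via S→a a: +{a}
  S via S→b C: +{b}
  S via S→c A: +{c}
  FIRST[S]={a,b,c}  FIRST[A]={a,c}  FIRST[B]={a,b}  FIRST[C]={c}
iter 2:
  C via C→S B: +{a,b}
  FIRST[S]={a,b,c}  FIRST[A]={a,c}  FIRST[B]={a,b}  FIRST[C]={a,b,c}
iter 3: — fixpoint
  FIRST[S]={a,b,c}  FIRST[A]={a,c}  FIRST[B]={a,b}  FIRST[C]={a,b,c}

FIRST(C) = ["a", "b", "c"]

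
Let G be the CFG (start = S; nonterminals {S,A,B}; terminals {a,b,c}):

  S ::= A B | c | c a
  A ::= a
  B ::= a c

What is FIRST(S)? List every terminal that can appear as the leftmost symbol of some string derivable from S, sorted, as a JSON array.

FIRST iteration:
iter 1:
  A via A→a: +{a}
  B via B→a c: +{a}
  S via S→A B: +{a}
  S via S→c: +{c}
  S: {a,c}  A: {a}  B: {a}
iter 2: — fixpoint
  S: {a,c}  A: {a}  B: {a}

FIRST(S) = ["a", "c"]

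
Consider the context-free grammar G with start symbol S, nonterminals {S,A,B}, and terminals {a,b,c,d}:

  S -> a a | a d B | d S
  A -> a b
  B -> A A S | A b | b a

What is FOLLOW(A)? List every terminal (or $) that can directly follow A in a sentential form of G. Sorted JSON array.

FIRST iteration:
round 1:
  A via A→a b: +{a}
  B via B→A A S: +{a}
  B via B→b a: +{b}
  S via S→a a: +{a}
  S via S→d S: +{d}
  S: {a,d}  A: {a}  B: {a,b}
round 2: — fixpoint
  S: {a,d}  A: {a}  B: {a,b}

FOLLOW iteration:
FOLLOW(S) := {$}
pass 1:
  B→A A S: FOLLOW(A) ⊇ FIRST(A) = {a}; new: +{a}
  B→A A S: FOLLOW(A) ⊇ FIRST(S) = {a,d}; new: +{d}
  B→A b: FOLLOW(A) ⊇ FIRST(b) = {b}; new: +{b}
  S→a d B: FOLLOW(B) ⊇ FOLLOW(S) ⊇ {$}; new: +{$}
  FOLLOW[S]={$}  FOLLOW[A]={a,b,d}  FOLLOW[B]={$}
pass 2: done
  FOLLOW[S]={$}  FOLLOW[A]={a,b,d}  FOLLOW[B]={$}

FOLLOW(A) = ["a", "b", "d"]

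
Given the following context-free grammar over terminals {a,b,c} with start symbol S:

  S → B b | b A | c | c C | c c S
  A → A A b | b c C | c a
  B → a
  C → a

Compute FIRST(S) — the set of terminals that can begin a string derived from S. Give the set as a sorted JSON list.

FIRST iteration:
round 1:
  A via A→b c C: +{b}
  A via A→c a: +{c}
  B via B→a: +{a}
  C via C→a: +{a}
  S via S→B b: +{a}
  S via S→b A: +{b}
  S via S→c: +{c}
  FIRST[S]={a,b,c}  FIRST[A]={b,c}  FIRST[B]={a}  FIRST[C]={a}
round 2: (no change)
  FIRST[S]={a,b,c}  FIRST[A]={b,c}  FIRST[B]={a}  FIRST[C]={a}

FIRST(S) = ["a", "b", "c"]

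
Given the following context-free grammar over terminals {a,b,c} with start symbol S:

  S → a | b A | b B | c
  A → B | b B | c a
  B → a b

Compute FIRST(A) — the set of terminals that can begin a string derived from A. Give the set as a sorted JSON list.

FIRST sets, iterate to fixpoint:
[1]
  A via A→b B: +{b}
  A via A→c a: +{c}
  B via B→a b: +{a}
  S via S→a: +{a}
  S via S→b A: +{b}
  S via S→c: +{c}
  FIRST[S]={a,b,c}  FIRST[A]={b,c}  FIRST[B]={a}
[2]
  A via A→B: +{a}
  FIRST[S]={a,b,c}  FIRST[A]={a,b,c}  FIRST[B]={a}
[3] (stable)
  FIRST[S]={a,b,c}  FIRST[A]={a,b,c}  FIRST[B]={a}

FIRST(A) = ["a", "b", "c"]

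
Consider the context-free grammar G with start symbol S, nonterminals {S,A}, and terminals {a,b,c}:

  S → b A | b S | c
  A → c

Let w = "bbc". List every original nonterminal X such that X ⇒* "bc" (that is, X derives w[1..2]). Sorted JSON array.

Convert to CNF:
  S -> T0 A | T0 S | c
  A -> c
  T0 -> b

Fill CYK table bottom-up (cells [i..j] with 1 ≤ i ≤ j ≤ 2 only):
  [1..1]={T0}  "b"  orig:{}
  [2..2]={A,S}  "c"
  [1..2]={S}  "bc"

Original NTs in T[1,2] deriving "bc": ["S"]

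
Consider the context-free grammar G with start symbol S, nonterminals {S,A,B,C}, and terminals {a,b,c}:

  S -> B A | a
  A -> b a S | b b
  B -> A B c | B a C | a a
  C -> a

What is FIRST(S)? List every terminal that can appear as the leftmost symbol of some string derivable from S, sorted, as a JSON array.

FIRST sets, iterate to fixpoint:
pass 1:
  A via A→b a S: +{b}
  B via B→A B c: +{b}
  B via B→a a: +{a}
  C via C→a: +{a}
  S via S→B A: +{a,b}
  S: {a,b}  A: {b}  B: {a,b}  C: {a}
pass 2: — fixpoint
  S: {a,b}  A: {b}  B: {a,b}  C: {a}

FIRST(S) = ["a", "b"]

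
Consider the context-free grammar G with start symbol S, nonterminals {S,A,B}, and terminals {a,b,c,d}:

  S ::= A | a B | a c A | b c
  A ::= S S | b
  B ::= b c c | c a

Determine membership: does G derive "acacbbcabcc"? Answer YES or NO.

Convert to CNF:
  S -> S S | T0 T1 | T2 B | T2 X4 | b
  A -> S S | b
  B -> T0 X3 | T1 T2
  T0 -> b
  T1 -> c
  T2 -> a
  X3 -> T1 T1
  X4 -> T1 A

CYK fill:
  [0..0]={T2}  "a"  orig:{}
  [1..1]={T1}  "c"  orig:{}
  [2..2]={T2}  "a"  orig:{}
  [3..3]={T1}  "c"  orig:{}
  [4..4]={A,S,T0}  "b"  orig:{A,S}
  [5..5]={A,S,T0}  "b"  orig:{A,S}
  [6..6]={T1}  "c"  orig:{}
  [7..7]={T2}  "a"  orig:{}
  [8..8]={A,S,T0}  "b"  orig:{A,S}
  [9..9]={T1}  "c"  orig:{}
  [10..10]={T1}  "c"  orig:{}
  [0..1]=∅  "ac"
  [1..2]={B}  "ca"
  [2..3]=∅  "ac"
  [3..4]={X4}  "cb"  orig:{}
  [4..5]={A,S}  "bb"
  [5..6]={S}  "bc"
  [6..7]={B}  "ca"
  [7..8]=∅  "ab"
  [8..9]={S}  "bc"
  [9..10]={X3}  "cc"  orig:{}
  [0..2]={S}  "aca"
  [1..3]=∅  "cac"
  [2..4]={S}  "acb"
  [3..5]={X4}  "cbb"  orig:{}
  [4..6]={A,S}  "bbc"
  [5..7]=∅  "bca"
  [6..8]=∅  "cab"
  [7..9]=∅  "abc"
  [8..10]={B}  "bcc"
  [0..3]=∅  "acac"
  [1..4]=∅  "cacb"
  [2..5]={A,S}  "acbb"
  [3..6]={X4}  "cbbc"  orig:{}
  [4..7]=∅  "bbca"
  [5..8]=∅  "bcab"
  [6..9]=∅  "cabc"
  [7..10]={S}  "abcc"
  [0..4]=∅  "acacb"
  [1..5]={X4}  "cacbb"  orig:{}
  [2..6]={A,S}  "acbbc"
  [3..7]=∅  "cbbca"
  [4..8]=∅  "bbcab"
  [5..9]=∅  "bcabc"
  [6..10]=∅  "cabcc"
  [0..5]={S}  "acacbb"
  [1..6]={X4}  "cacbbc"  orig:{}
  [2..7]=∅  "acbbca"
  [3..8]=∅  "cbbcab"
  [4..9]=∅  "bbcabc"
  [5..10]={A,S}  "bcabcc"
  [0..6]={S}  "acacbbc"
  [1..7]=∅  "cacbbca"
  [2..8]=∅  "acbbcab"
  [3..9]=∅  "cbbcabc"
  [4..10]={A,S}  "bbcabcc"
  [0..7]=∅  "acacbbca"
  [1..8]=∅  "cacbbcab"
  [2..9]=∅  "acbbcabc"
  [3..10]={X4}  "cbbcabcc"  orig:{}
  [0..8]=∅  "acacbbcab"
  [1..9]=∅  "cacbbcabc"
  [2..10]={A,S}  "acbbcabcc"
  [0..9]=∅  "acacbbcabc"
  [1..10]={X4}  "cacbbcabcc"  orig:{}
  [0..10]={A,S}  "acacbbcabcc"

S ∈ T[0,10] ⇒ YES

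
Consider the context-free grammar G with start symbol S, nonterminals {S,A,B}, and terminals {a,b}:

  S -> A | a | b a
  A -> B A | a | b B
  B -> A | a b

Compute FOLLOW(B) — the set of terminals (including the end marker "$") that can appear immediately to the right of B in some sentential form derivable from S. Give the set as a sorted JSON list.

FIRST iteration:
iter 1:
  A via A→a: +{a}
  A via A→b B: +{b}
  B via B→A: +{a,b}
  S via S→A: +{a,b}
  FIRST(S)={a,b}  FIRST(A)={a,b}  FIRST(B)={a,b}
iter 2: done
  FIRST(S)={a,b}  FIRST(A)={a,b}  FIRST(B)={a,b}

FOLLOW sets:
seed FOLLOW(S) with $
[1]
  A→B A: FOLLOW(B) ⊇ FIRST(A) = {a,b}; new: +{a,b}
  B→A: FOLLOW(A) ⊇ FOLLOW(B) ⊇ {a,b}; new: +{a,b}
  S→A: FOLLOW(A) ⊇ FOLLOW(S) ⊇ {$}; new: +{$}
  FOLLOW(S)={$}  FOLLOW(A)={$,a,b}  FOLLOW(B)={a,b}
[2]
  A→b B: FOLLOW(B) ⊇ FOLLOW(A) ⊇ {$,a,b}; new: +{$}
  FOLLOW(S)={$}  FOLLOW(A)={$,a,b}  FOLLOW(B)={$,a,b}
[3] — fixpoint
  FOLLOW(S)={$}  FOLLOW(A)={$,a,b}  FOLLOW(B)={$,a,b}

FOLLOW(B) = ["$", "a", "b"]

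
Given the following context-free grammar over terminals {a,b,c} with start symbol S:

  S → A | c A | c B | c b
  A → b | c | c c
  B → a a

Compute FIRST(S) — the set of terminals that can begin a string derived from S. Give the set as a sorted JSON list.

FIRST iteration:
round 1:
  A via A→b: +{b}
  A via A→c: +{c}
  B via B→a a: +{a}
  S via S→A: +{b,c}
  FIRST[S]={b,c}  FIRST[A]={b,c}  FIRST[B]={a}
round 2: — fixpoint
  FIRST[S]={b,c}  FIRST[A]={b,c}  FIRST[B]={a}

FIRST(S) = ["b", "c"]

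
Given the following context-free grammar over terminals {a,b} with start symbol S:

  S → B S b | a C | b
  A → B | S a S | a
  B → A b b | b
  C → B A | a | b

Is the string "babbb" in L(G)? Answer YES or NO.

Convert to CNF:
  S -> B X5 | T1 C | b
  A -> A X2 | S X3 | a | b
  B -> A X4 | b
  C -> B A | a | b
  T0 -> b
  T1 -> a
  X2 -> T0 T0
  X3 -> T1 S
  X4 -> T0 T0
  X5 -> S T0

Fill CYK table bottom-up:
  cell(0,0) b: {A,B,C,S,T0}  orig:{A,B,C,S}
  cell(1,1) a: {A,C,T1}  orig:{A,C}
  cell(2,2) b: {A,B,C,S,T0}  orig:{A,B,C,S}
  cell(3,3) b: {A,B,C,S,T0}  orig:{A,B,C,S}
  cell(4,4) b: {A,B,C,S,T0}  orig:{A,B,C,S}
  cell(0,1) ba: {C}
  cell(1,2) ab: {S,X3}  orig:{S}
  cell(2,3) bb: {C,X2,X4,X5}  orig:{C}
  cell(3,4) bb: {C,X2,X4,X5}  orig:{C}
  cell(0,2) bab: {A}
  cell(1,3) abb: {A,B,S,X5}  orig:{A,B,S}
  cell(2,4) bbb: {A,B,S}
  cell(0,3) babb: {C,S}
  cell(1,4) abbb: {C,X3,X5}  orig:{C}
  cell(0,4) babbb: {A,B,S,X5}  orig:{A,B,S}

S ∈ T[0,4] ⇒ YES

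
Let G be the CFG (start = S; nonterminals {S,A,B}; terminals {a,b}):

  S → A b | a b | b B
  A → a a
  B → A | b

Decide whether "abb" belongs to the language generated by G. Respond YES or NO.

CNF form of G:
  S -> A T1 | T0 T1 | T1 B
  A -> T0 T0
  B -> T0 T0 | b
  T0 -> a
  T1 -> b

CYK table (by increasing span):
  T[0,0] 'a' = {T0}  orig:{}
  T[1,1] 'b' = {B,T1}  orig:{B}
  T[2,2] 'b' = {B,T1}  orig:{B}
  T[0,1] 'ab' = {S}
  T[1,2] 'bb' = {S}
  T[0,2] 'abb' = ∅

S ∉ T[0,2] ⇒ NO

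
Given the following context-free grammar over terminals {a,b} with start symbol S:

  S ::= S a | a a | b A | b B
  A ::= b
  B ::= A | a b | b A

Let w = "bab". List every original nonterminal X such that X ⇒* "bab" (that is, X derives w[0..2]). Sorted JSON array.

CNF form of G:
  S -> S T0 | T0 T0 | T1 A | T1 B
  A -> b
  B -> T0 T1 | T1 A | b
  T0 -> a
  T1 -> b

CYK table (by increasing span), restricted to cells inside w[0..2]:
  cell(0,0) b: {A,B,T1}  orig:{A,B}
  cell(1,1) a: {T0}  orig:{}
  cell(2,2) b: {A,B,T1}  orig:{A,B}
  cell(0,1) ba: ∅
  cell(1,2) ab: {B}
  cell(0,2) bab: {S}

Original NTs in T[0,2] deriving "bab": ["S"]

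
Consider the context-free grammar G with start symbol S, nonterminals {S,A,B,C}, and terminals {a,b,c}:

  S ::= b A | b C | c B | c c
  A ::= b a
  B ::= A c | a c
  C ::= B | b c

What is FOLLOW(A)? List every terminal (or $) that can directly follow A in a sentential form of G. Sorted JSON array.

FIRST sets, iterate to fixpoint:
iter 1:
  A via A→b a: +{b}
  B via B→A c: +{b}
  B via B→a c: +{a}
  C via C→B: +{a,b}
  S via S→b A: +{b}
  S via S→c B: +{c}
  S: {b,c}  A: {b}  B: {a,b}  C: {a,b}
iter 2: (stable)
  S: {b,c}  A: {b}  B: {a,b}  C: {a,b}

FOLLOW sets:
FOLLOW(S) := {$}
round 1:
  B→A c: FOLLOW(A) ⊇ FIRST(c) = {c}; new: +{c}
  S→b A: FOLLOW(A) ⊇ FOLLOW(S) ⊇ {$}; new: +{$}
  S→b C: FOLLOW(C) ⊇ FOLLOW(S) ⊇ {$}; new: +{$}
  S→c B: FOLLOW(B) ⊇ FOLLOW(S) ⊇ {$}; new: +{$}
  FOLLOW[S]={$}  FOLLOW[A]={$,c}  FOLLOW[B]={$}  FOLLOW[C]={$}
round 2: (no change)
  FOLLOW[S]={$}  FOLLOW[A]={$,c}  FOLLOW[B]={$}  FOLLOW[C]={$}

FOLLOW(A) = ["$", "c"]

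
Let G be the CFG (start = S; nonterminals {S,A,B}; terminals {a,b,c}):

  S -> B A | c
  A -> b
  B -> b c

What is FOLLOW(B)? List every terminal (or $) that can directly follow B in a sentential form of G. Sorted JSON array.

Compute FIRST by fixpoint:
iter 1:
  A via A→b: +{b}
  B via B→b c: +{b}
  S via S→B A: +{b}
  S via S→c: +{c}
  FIRST[S]={b,c}  FIRST[A]={b}  FIRST[B]={b}
iter 2: — fixpoint
  FIRST[S]={b,c}  FIRST[A]={b}  FIRST[B]={b}

FOLLOW iteration:
FOLLOW(S) := {$}
iter 1:
  S→B A: FOLLOW(B) ⊇ FIRST(A) = {b}; new: +{b}
  S→B A: FOLLOW(A) ⊇ FOLLOW(S) ⊇ {$}; new: +{$}
  FOLLOW[S]={$}  FOLLOW[A]={$}  FOLLOW[B]={b}
iter 2: (no change)
  FOLLOW[S]={$}  FOLLOW[A]={$}  FOLLOW[B]={b}

FOLLOW(B) = ["b"]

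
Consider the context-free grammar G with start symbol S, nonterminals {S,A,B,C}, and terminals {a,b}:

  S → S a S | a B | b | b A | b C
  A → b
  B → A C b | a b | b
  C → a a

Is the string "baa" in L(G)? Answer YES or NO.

CNF form of G:
  S -> S X3 | T0 A | T0 C | T1 B | b
  A -> b
  B -> A X2 | T1 T0 | b
  C -> T1 T1
  T0 -> b
  T1 -> a
  X2 -> C T0
  X3 -> T1 S

CYK table (by increasing span):
  cell(0,0) b: {A,B,S,T0}  orig:{A,B,S}
  cell(1,1) a: {T1}  orig:{}
  cell(2,2) a: {T1}  orig:{}
  cell(0,1) ba: ∅
  cell(1,2) aa: {C}
  cell(0,2) baa: {S}

S ∈ T[0,2] ⇒ YES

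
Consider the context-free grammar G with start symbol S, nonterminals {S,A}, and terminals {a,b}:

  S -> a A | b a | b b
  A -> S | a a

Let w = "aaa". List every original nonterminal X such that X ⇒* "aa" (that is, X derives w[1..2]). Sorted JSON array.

CNF form of G:
  S -> T0 A | T1 T0 | T1 T1
  A -> T0 A | T0 T0 | T1 T0 | T1 T1
  T0 -> a
  T1 -> b

CYK fill (cells [i..j] with 1 ≤ i ≤ j ≤ 2 only):
  T[1,1] 'a' = {T0}  orig:{}
  T[2,2] 'a' = {T0}  orig:{}
  T[1,2] 'aa' = {A}

Original NTs in T[1,2] deriving "aa": ["A"]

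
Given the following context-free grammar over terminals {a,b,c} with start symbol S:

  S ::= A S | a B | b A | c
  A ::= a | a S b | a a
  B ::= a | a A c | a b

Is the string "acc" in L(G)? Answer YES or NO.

CNF form of G:
  S -> A S | T0 B | T1 A | c
  A -> T0 T0 | T0 X3 | a
  B -> T0 T1 | T0 X4 | a
  T0 -> a
  T1 -> b
  T2 -> c
  X3 -> S T1
  X4 -> A T2

Fill CYK table bottom-up:
  T[0,0] 'a' = {A,B,T0}  orig:{A,B}
  T[1,1] 'c' = {S,T2}  orig:{S}
  T[2,2] 'c' = {S,T2}  orig:{S}
  T[0,1] 'ac' = {S,X4}  orig:{S}
  T[1,2] 'cc' = ∅
  T[0,2] 'acc' = ∅

S ∉ T[0,2] ⇒ NO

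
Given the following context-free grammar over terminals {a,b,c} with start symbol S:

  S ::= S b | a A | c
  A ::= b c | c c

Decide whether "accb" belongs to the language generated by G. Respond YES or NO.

Convert to CNF:
  S -> S T0 | T2 A | c
  A -> T0 T1 | T1 T1
  T0 -> b
  T1 -> c
  T2 -> a

CYK fill:
  [0..0]={T2}  "a"  orig:{}
  [1..1]={S,T1}  "c"  orig:{S}
  [2..2]={S,T1}  "c"  orig:{S}
  [3..3]={T0}  "b"  orig:{}
  [0..1]=∅  "ac"
  [1..2]={A}  "cc"
  [2..3]={S}  "cb"
  [0..2]={S}  "acc"
  [1..3]=∅  "ccb"
  [0..3]={S}  "accb"

S ∈ T[0,3] ⇒ YES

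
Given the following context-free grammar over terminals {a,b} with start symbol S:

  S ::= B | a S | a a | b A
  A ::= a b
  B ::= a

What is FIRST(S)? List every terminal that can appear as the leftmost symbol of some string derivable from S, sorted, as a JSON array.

FIRST iteration:
pass 1:
  A via A→a b: +{a}
  B via B→a: +{a}
  S via S→B: +{a}
  S via S→b A: +{b}
  FIRST[S]={a,b}  FIRST[A]={a}  FIRST[B]={a}
pass 2: — fixpoint
  FIRST[S]={a,b}  FIRST[A]={a}  FIRST[B]={a}

FIRST(S) = ["a", "b"]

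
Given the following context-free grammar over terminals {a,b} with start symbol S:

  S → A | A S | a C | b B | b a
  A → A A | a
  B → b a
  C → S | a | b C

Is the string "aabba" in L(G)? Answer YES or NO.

CNF form of G:
  S -> A A | A S | T0 B | T0 T1 | T1 C | a
  A -> A A | a
  B -> T0 T1
  C -> A A | A S | T0 B | T0 C | T0 T1 | T1 C | a
  T0 -> b
  T1 -> a

CYK fill:
  [0..0]={A,C,S,T1}  "a"  orig:{A,C,S}
  [1..1]={A,C,S,T1}  "a"  orig:{A,C,S}
  [2..2]={T0}  "b"  orig:{}
  [3..3]={T0}  "b"  orig:{}
  [4..4]={A,C,S,T1}  "a"  orig:{A,C,S}
  [0..1]={A,C,S}  "aa"
  [1..2]=∅  "ab"
  [2..3]=∅  "bb"
  [3..4]={B,C,S}  "ba"
  [0..2]=∅  "aab"
  [1..3]=∅  "abb"
  [2..4]={C,S}  "bba"
  [0..3]=∅  "aabb"
  [1..4]={C,S}  "abba"
  [0..4]={C,S}  "aabba"

S ∈ T[0,4] ⇒ YES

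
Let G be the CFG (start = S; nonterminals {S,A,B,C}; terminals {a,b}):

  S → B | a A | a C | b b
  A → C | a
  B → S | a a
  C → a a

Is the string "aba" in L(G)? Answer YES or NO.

CNF form of G:
  S -> T0 A | T0 C | T0 T0 | T1 T1
  A -> T0 T0 | a
  B -> T0 A | T0 C | T0 T0 | T1 T1
  C -> T0 T0
  T0 -> a
  T1 -> b

Fill CYK table bottom-up:
  cell(0,0) a: {A,T0}  orig:{A}
  cell(1,1) b: {T1}  orig:{}
  cell(2,2) a: {A,T0}  orig:{A}
  cell(0,1) ab: ∅
  cell(1,2) ba: ∅
  cell(0,2) aba: ∅

S ∉ T[0,2] ⇒ NO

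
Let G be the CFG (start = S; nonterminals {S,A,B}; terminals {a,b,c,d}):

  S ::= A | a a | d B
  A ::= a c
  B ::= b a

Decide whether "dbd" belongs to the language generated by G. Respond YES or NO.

Convert to CNF:
  S -> T0 T0 | T0 T1 | T3 B
  A -> T0 T1
  B -> T2 T0
  T0 -> a
  T1 -> c
  T2 -> b
  T3 -> d

CYK table (by increasing span):
  cell(0,0) d: {T3}  orig:{}
  cell(1,1) b: {T2}  orig:{}
  cell(2,2) d: {T3}  orig:{}
  cell(0,1) db: ∅
  cell(1,2) bd: ∅
  cell(0,2) dbd: ∅

S ∉ T[0,2] ⇒ NO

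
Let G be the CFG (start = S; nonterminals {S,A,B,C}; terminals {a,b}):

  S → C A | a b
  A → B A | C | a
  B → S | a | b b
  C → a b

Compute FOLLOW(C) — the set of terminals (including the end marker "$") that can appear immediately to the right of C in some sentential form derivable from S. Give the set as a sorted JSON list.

Compute FIRST by fixpoint:
round 1:
  A via A→a: +{a}
  B via B→a: +{a}
  B via B→b b: +{b}
  C via C→a b: +{a}
  S via S→C A: +{a}
  FIRST[S]={a}  FIRST[A]={a}  FIRST[B]={a,b}  FIRST[C]={a}
round 2:
  A via A→B A: +{b}
  FIRST[S]={a}  FIRST[A]={a,b}  FIRST[B]={a,b}  FIRST[C]={a}
round 3: (stable)
  FIRST[S]={a}  FIRST[A]={a,b}  FIRST[B]={a,b}  FIRST[C]={a}

Compute FOLLOW by fixpoint:
seed FOLLOW(S) with $
round 1:
  A→B A: FOLLOW(B) ⊇ FIRST(A) = {a,b}; new: +{a,b}
  B→S: FOLLOW(S) ⊇ FOLLOW(B) ⊇ {a,b}; new: +{a,b}
  S→C A: FOLLOW(C) ⊇ FIRST(A) = {a,b}; new: +{a,b}
  S→C A: FOLLOW(A) ⊇ FOLLOW(S) ⊇ {$,a,b}; new: +{$,a,b}
  FOLLOW[S]={$,a,b}  FOLLOW[A]={$,a,b}  FOLLOW[B]={a,b}  FOLLOW[C]={a,b}
round 2:
  A→C: FOLLOW(C) ⊇ FOLLOW(A) ⊇ {$,a,b}; new: +{$}
  FOLLOW[S]={$,a,b}  FOLLOW[A]={$,a,b}  FOLLOW[B]={a,b}  FOLLOW[C]={$,a,b}
round 3: (stable)
  FOLLOW[S]={$,a,b}  FOLLOW[A]={$,a,b}  FOLLOW[B]={a,b}  FOLLOW[C]={$,a,b}

FOLLOW(C) = ["$", "a", "b"]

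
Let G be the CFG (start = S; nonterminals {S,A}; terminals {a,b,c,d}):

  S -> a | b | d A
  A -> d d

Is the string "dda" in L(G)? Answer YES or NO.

CNF form of G:
  S -> T0 A | a | b
  A -> T0 T0
  T0 -> d

Fill CYK table bottom-up:
  T[0,0] 'd' = {T0}  orig:{}
  T[1,1] 'd' = {T0}  orig:{}
  T[2,2] 'a' = {S}
  T[0,1] 'dd' = {A}
  T[1,2] 'da' = ∅
  T[0,2] 'dda' = ∅

S ∉ T[0,2] ⇒ NO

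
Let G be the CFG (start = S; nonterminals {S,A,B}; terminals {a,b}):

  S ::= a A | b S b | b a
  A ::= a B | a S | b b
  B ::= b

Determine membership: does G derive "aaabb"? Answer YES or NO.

CNF form of G:
  S -> T0 A | T1 T0 | T1 X2
  A -> T0 B | T0 S | T1 T1
  B -> b
  T0 -> a
  T1 -> b
  X2 -> S T1

CYK table (by increasing span):
  cell(0,0) a: {T0}  orig:{}
  cell(1,1) a: {T0}  orig:{}
  cell(2,2) a: {T0}  orig:{}
  cell(3,3) b: {B,T1}  orig:{B}
  cell(4,4) b: {B,T1}  orig:{B}
  cell(0,1) aa: ∅
  cell(1,2) aa: ∅
  cell(2,3) ab: {A}
  cell(3,4) bb: {A}
  cell(0,2) aaa: ∅
  cell(1,3) aab: {S}
  cell(2,4) abb: {S}
  cell(0,3) aaab: {A}
  cell(1,4) aabb: {A,X2}  orig:{A}
  cell(0,4) aaabb: {S}

S ∈ T[0,4] ⇒ YES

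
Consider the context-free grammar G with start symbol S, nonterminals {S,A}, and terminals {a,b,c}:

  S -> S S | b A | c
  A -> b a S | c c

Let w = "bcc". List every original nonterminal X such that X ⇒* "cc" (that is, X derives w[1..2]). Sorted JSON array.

Convert to CNF:
  S -> S S | T0 A | c
  A -> T0 X3 | T2 T2
  T0 -> b
  T1 -> a
  T2 -> c
  X3 -> T1 S

CYK fill (cells [i..j] with 1 ≤ i ≤ j ≤ 2 only):
  cell(1,1) c: {S,T2}  orig:{S}
  cell(2,2) c: {S,T2}  orig:{S}
  cell(1,2) cc: {A,S}

Original NTs in T[1,2] deriving "cc": ["A", "S"]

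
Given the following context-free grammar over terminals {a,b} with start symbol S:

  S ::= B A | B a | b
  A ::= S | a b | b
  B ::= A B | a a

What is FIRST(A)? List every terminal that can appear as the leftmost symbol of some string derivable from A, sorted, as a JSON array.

FIRST iteration:
round 1:
  A via A→a b: +{a}
  A via A→b: +{b}
  B via B→A B: +{a,b}
  S via S→B A: +{a,b}
  FIRST[S]={a,b}  FIRST[A]={a,b}  FIRST[B]={a,b}
round 2: done
  FIRST[S]={a,b}  FIRST[A]={a,b}  FIRST[B]={a,b}

FIRST(A) = ["a", "b"]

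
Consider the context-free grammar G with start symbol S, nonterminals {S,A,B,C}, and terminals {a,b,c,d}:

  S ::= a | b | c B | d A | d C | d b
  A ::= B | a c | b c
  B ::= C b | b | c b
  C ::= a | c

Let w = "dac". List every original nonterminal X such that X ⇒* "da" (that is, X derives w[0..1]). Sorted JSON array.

Convert to CNF:
  S -> T2 B | T3 A | T3 C | T3 T0 | a | b
  A -> C T0 | T0 T2 | T1 T2 | T2 T0 | b
  B -> C T0 | T2 T0 | b
  C -> a | c
  T0 -> b
  T1 -> a
  T2 -> c
  T3 -> d

CYK table (by increasing span) — only the sub-triangle for w[0..1]:
  [0..0]={T3}  "d"  orig:{}
  [1..1]={C,S,T1}  "a"  orig:{C,S}
  [0..1]={S}  "da"

Original NTs in T[0,1] deriving "da": ["S"]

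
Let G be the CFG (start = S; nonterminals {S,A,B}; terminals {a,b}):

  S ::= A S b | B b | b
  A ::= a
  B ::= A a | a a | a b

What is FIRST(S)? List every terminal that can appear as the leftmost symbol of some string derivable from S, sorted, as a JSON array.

FIRST iteration:
pass 1:
  A via A→a: +{a}
  B via B→A a: +{a}
  S via S→A S b: +{a}
  S via S→b: +{b}
  S: {a,b}  A: {a}  B: {a}
pass 2: (stable)
  S: {a,b}  A: {a}  B: {a}

FIRST(S) = ["a", "b"]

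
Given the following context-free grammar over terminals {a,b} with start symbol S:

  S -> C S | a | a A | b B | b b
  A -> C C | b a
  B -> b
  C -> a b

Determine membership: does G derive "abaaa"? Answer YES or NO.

CNF form of G:
  S -> C S | T0 B | T0 T0 | T1 A | a
  A -> C C | T0 T1
  B -> b
  C -> T1 T0
  T0 -> b
  T1 -> a

CYK table (by increasing span):
  T[0,0] 'a' = {S,T1}  orig:{S}
  T[1,1] 'b' = {B,T0}  orig:{B}
  T[2,2] 'a' = {S,T1}  orig:{S}
  T[3,3] 'a' = {S,T1}  orig:{S}
  T[4,4] 'a' = {S,T1}  orig:{S}
  T[0,1] 'ab' = {C}
  T[1,2] 'ba' = {A}
  T[2,3] 'aa' = ∅
  T[3,4] 'aa' = ∅
  T[0,2] 'aba' = {S}
  T[1,3] 'baa' = ∅
  T[2,4] 'aaa' = ∅
  T[0,3] 'abaa' = ∅
  T[1,4] 'baaa' = ∅
  T[0,4] 'abaaa' = ∅

S ∉ T[0,4] ⇒ NO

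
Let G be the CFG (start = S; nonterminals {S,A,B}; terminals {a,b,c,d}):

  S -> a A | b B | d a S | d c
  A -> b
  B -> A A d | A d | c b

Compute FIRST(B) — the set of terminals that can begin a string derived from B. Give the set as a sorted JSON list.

FIRST sets, iterate to fixpoint:
round 1:
  A via A→b: +{b}
  B via B→A A d: +{b}
  B via B→c b: +{c}
  S via S→a A: +{a}
  S via S→b B: +{b}
  S via S→d a S: +{d}
  FIRST[S]={a,b,d}  FIRST[A]={b}  FIRST[B]={b,c}
round 2: done
  FIRST[S]={a,b,d}  FIRST[A]={b}  FIRST[B]={b,c}

FIRST(B) = ["b", "c"]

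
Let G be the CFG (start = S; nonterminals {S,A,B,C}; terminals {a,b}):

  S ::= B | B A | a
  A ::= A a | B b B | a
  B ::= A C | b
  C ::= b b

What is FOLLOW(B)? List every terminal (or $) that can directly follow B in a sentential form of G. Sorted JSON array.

FIRST sets, iterate to fixpoint:
pass 1:
  A via A→a: +{a}
  B via B→A C: +{a}
  B via B→b: +{b}
  C via C→b b: +{b}
  S via S→B: +{a,b}
  FIRST[S]={a,b}  FIRST[A]={a}  FIRST[B]={a,b}  FIRST[C]={b}
pass 2:
  A via A→B b B: +{b}
  FIRST[S]={a,b}  FIRST[A]={a,b}  FIRST[B]={a,b}  FIRST[C]={b}
pass 3: (stable)
  FIRST[S]={a,b}  FIRST[A]={a,b}  FIRST[B]={a,b}  FIRST[C]={b}

FOLLOW iteration:
seed FOLLOW(S) with $
iter 1:
  A→A a: FOLLOW(A) ⊇ FIRST(a) = {a}; new: +{a}
  A→B b B: FOLLOW(B) ⊇ FIRST(b) = {b}; new: +{b}
  A→B b B: FOLLOW(B) ⊇ FOLLOW(A) ⊇ {a}; new: +{a}
  B→A C: FOLLOW(A) ⊇ FIRST(C) = {b}; new: +{b}
  B→A C: FOLLOW(C) ⊇ FOLLOW(B) ⊇ {a,b}; new: +{a,b}
  S→B: FOLLOW(B) ⊇ FOLLOW(S) ⊇ {$}; new: +{$}
  S→B A: FOLLOW(A) ⊇ FOLLOW(S) ⊇ {$}; new: +{$}
  FOLLOW[S]={$}  FOLLOW[A]={$,a,b}  FOLLOW[B]={$,a,b}  FOLLOW[C]={a,b}
iter 2:
  B→A C: FOLLOW(C) ⊇ FOLLOW(B) ⊇ {$,a,b}; new: +{$}
  FOLLOW[S]={$}  FOLLOW[A]={$,a,b}  FOLLOW[B]={$,a,b}  FOLLOW[C]={$,a,b}
iter 3: — fixpoint
  FOLLOW[S]={$}  FOLLOW[A]={$,a,b}  FOLLOW[B]={$,a,b}  FOLLOW[C]={$,a,b}

FOLLOW(B) = ["$", "a", "b"]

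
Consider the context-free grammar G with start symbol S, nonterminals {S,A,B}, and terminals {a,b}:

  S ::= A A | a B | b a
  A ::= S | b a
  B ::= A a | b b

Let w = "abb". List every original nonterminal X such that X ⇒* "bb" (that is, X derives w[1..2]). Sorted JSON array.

Convert to CNF:
  S -> A A | T0 B | T1 T0
  A -> A A | T0 B | T1 T0
  B -> A T0 | T1 T1
  T0 -> a
  T1 -> b

CYK fill (cells [i..j] with 1 ≤ i ≤ j ≤ 2 only):
  T[1,1] 'b' = {T1}  orig:{}
  T[2,2] 'b' = {T1}  orig:{}
  T[1,2] 'bb' = {B}

Original NTs in T[1,2] deriving "bb": ["B"]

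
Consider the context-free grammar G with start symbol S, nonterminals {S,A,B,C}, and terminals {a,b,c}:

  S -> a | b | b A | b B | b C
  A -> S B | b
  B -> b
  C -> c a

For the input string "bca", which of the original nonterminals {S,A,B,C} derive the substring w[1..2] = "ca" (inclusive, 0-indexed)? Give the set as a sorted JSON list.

CNF form of G:
  S -> T2 A | T2 B | T2 C | a | b
  A -> S B | b
  B -> b
  C -> T0 T1
  T0 -> c
  T1 -> a
  T2 -> b

CYK table (by increasing span) — only the sub-triangle for w[1..2]:
  [1..1]={T0}  "c"  orig:{}
  [2..2]={S,T1}  "a"  orig:{S}
  [1..2]={C}  "ca"

Original NTs in T[1,2] deriving "ca": ["C"]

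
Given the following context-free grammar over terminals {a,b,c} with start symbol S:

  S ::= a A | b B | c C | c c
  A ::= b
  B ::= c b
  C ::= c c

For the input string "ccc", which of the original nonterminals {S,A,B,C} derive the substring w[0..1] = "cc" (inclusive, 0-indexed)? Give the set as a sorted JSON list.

Convert to CNF:
  S -> T0 C | T0 T0 | T1 B | T2 A
  A -> b
  B -> T0 T1
  C -> T0 T0
  T0 -> c
  T1 -> b
  T2 -> a

Fill CYK table bottom-up (cells [i..j] with 0 ≤ i ≤ j ≤ 1 only):
  cell(0,0) c: {T0}  orig:{}
  cell(1,1) c: {T0}  orig:{}
  cell(0,1) cc: {C,S}

Original NTs in T[0,1] deriving "cc": ["C", "S"]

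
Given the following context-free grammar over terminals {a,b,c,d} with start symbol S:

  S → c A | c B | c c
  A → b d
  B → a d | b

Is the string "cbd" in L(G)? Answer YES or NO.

CNF form of G:
  S -> T3 A | T3 B | T3 T3
  A -> T0 T1
  B -> T2 T1 | b
  T0 -> b
  T1 -> d
  T2 -> a
  T3 -> c

CYK table (by increasing span):
  T[0,0] 'c' = {T3}  orig:{}
  T[1,1] 'b' = {B,T0}  orig:{B}
  T[2,2] 'd' = {T1}  orig:{}
  T[0,1] 'cb' = {S}
  T[1,2] 'bd' = {A}
  T[0,2] 'cbd' = {S}

S ∈ T[0,2] ⇒ YES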